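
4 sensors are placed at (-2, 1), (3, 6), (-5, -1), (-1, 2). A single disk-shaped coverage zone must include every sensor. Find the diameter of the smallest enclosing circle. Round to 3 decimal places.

10.630

A smallest enclosing disk is always determined by at most three of the input points on its boundary.
The farthest pair is (3, 6)–(-5, -1) with squared distance 113. The circle on this segment as diameter has centre (-1, 2.5) and r² = 113/4 = 28.25.
Check (-2, 1): distance² to centre = 3.25 ≤ 28.25, so it lies inside.
All remaining points lie in this disk, and no smaller disk contains both endpoints, so this is the minimum enclosing circle.
Diameter = 2r = 2√(28.25) ≈ 10.630.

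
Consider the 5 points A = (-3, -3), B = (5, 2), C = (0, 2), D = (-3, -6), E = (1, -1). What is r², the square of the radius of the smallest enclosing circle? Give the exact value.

32

The farthest pair is B–D with squared distance 128. The circle on this segment as diameter has centre (1, -2) and r² = 128/4 = 32.
Check A: distance² to centre = 17 ≤ 32, so it lies inside.
All remaining points lie in this disk, and no smaller disk contains both endpoints, so this is the minimum enclosing circle.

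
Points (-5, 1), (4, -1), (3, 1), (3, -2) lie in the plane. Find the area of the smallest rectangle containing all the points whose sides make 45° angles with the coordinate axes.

44

In coordinates u = x + y, v = x − y the rectangle is axis-aligned; the map (x,y)→(u,v) scales areas by 2.
u-values: -4, 3, 4, 1; range = 4 − (-4) = 8.
v-values: -6, 5, 2, 5; range = 5 − (-6) = 11.
Area = (8 × 11) / 2 = 44.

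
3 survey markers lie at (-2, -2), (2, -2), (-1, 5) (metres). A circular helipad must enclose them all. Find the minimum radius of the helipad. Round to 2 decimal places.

3.85

Call the three points A, B, C in the order given.
Side lengths²: AB² = 16, AC² = 50, BC² = 58.
Since BC² = 58 < 50 + 16 = 66, the triangle is acute, so the smallest enclosing circle is the circumcircle.
Circumcentre = (0, 9/7), r² = 725/49.
r = √(725/49) ≈ 3.85.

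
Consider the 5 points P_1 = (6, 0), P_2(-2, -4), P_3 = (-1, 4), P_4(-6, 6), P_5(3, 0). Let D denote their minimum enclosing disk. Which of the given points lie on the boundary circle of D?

P_1, P_2, P_4

By Welzl's lemma the MEC is supported by two points (diametrically opposite) or three points (on a circumcircle).
The minimum enclosing circle is determined by three boundary points: P_1, P_2, P_4.
Their circumcentre is (-0.25, 2.5) with r² = 45.3125.
The farthest remaining point P_5 is at distance² 16.8125 ≤ 45.3125.
The points at distance exactly r from the centre are P_1, P_2, P_4 — 3 points.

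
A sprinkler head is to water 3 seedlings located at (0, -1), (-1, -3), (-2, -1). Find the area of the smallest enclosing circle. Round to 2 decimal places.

4.91

Call the three points A, B, C in the order given.
Side lengths²: AB² = 5, AC² = 4, BC² = 5.
Since BC² = 5 < 5 + 4 = 9, the triangle is acute, so the smallest enclosing circle is the circumcircle.
Circumcentre = (-1, -1.75), r² = 1.5625.
Area = π·r² = π·1.5625 ≈ 4.91.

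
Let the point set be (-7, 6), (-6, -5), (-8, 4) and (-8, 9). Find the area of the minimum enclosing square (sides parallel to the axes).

The bounding box has width 2 and height 14.
An axis-aligned square enclosing the set must have side ≥ max(width, height).
So the minimum side is max(2, 14) = 14.
Area = 14² = 196.

196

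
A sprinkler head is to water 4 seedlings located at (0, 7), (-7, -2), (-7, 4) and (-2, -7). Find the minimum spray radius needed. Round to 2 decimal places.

7.07

The minimum enclosing circle is determined by three boundary points: (0, 7), (-7, 4), (-2, -7).
Their circumcentre is (-53/46, 1/46) with r² = 52925/1058.
The farthest remaining point (-7, -2) is at distance² 40505/1058 ≤ 52925/1058.
r = √(52925/1058) ≈ 7.07.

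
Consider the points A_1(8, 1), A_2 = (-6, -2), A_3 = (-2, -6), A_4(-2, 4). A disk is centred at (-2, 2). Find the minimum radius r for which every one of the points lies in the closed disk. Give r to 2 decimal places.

10.05

The required radius is the distance from (-2, 2) to the farthest point.
Squared distances: 101, 32, 64, 4.
Maximum is 101, attained at A_1.
r = √101 ≈ 10.05.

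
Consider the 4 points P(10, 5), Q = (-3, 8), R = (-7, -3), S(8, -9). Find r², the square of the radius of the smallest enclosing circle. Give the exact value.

A smallest enclosing disk is always determined by at most three of the input points on its boundary.
The farthest pair is Q–S with squared distance 410. The circle on this segment as diameter has centre (2.5, -0.5) and r² = 410/4 = 102.5.
Check P: distance² to centre = 86.5 ≤ 102.5, so it lies inside.
All remaining points lie in this disk, and no smaller disk contains both endpoints, so this is the minimum enclosing circle.

102.5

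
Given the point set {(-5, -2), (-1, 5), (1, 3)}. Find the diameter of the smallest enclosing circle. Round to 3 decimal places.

Call the three points A, B, C in the order given.
Side lengths²: AB² = 65, AC² = 61, BC² = 8.
Since AB² = 65 < 61 + 8 = 69, the triangle is acute, so the smallest enclosing circle is the circumcircle.
Circumcentre = (-59/22, 29/22), r² = 3965/242.
Diameter = 2r = 2√(3965/242) ≈ 8.096.

8.096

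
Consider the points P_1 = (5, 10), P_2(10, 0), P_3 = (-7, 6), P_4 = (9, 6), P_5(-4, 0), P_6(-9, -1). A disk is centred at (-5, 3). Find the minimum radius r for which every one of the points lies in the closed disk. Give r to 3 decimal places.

15.297

The required radius is the distance from (-5, 3) to the farthest point.
Squared distances: 149, 234, 13, 205, 10, 32.
Maximum is 234, attained at P_2.
r = √234 ≈ 15.297.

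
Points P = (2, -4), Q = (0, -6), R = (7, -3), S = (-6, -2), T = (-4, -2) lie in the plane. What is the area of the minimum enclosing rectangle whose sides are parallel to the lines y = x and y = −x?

84

In coordinates u = x + y, v = x − y the rectangle is axis-aligned; the map (x,y)→(u,v) scales areas by 2.
u-values: -2, -6, 4, -8, -6; range = 4 − (-8) = 12.
v-values: 6, 6, 10, -4, -2; range = 10 − (-4) = 14.
Area = (12 × 14) / 2 = 84.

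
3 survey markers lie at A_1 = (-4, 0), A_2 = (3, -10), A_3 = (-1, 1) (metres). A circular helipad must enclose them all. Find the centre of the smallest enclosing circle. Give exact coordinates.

Side lengths²: A_1A_2² = 149, A_1A_3² = 10, A_2A_3² = 137.
Since A_1A_2² = 149 ≥ 137 + 10 = 147, the angle opposite A_1A_2 is not acute, so the smallest enclosing circle has A_1A_2 as diameter.
Centre = midpoint of A_1A_2 = (-0.5, -5), r² = 149/4 = 37.25.
Centre = (-0.5, -5).

(-0.5, -5)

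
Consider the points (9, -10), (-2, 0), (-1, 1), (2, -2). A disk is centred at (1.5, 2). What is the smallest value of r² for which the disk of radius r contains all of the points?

The required radius is the distance from (1.5, 2) to the farthest point.
Squared distances: 200.25, 16.25, 7.25, 16.25.
Maximum is 200.25, attained at (9, -10).

200.25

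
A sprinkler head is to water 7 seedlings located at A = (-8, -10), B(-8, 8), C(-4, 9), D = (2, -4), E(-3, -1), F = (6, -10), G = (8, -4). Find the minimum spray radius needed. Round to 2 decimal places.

11.40

By Welzl's lemma the MEC is supported by two points (diametrically opposite) or three points (on a circumcircle).
The farthest pair is B–F with squared distance 520. The circle on this segment as diameter has centre (-1, -1) and r² = 520/4 = 130.
Check A: distance² to centre = 130 ≤ 130, so it lies inside.
All remaining points lie in this disk, and no smaller disk contains both endpoints, so this is the minimum enclosing circle.
r = √130 ≈ 11.40.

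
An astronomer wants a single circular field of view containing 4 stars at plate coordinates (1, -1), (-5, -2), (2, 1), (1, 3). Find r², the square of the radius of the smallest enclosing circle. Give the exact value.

8845/578

A smallest enclosing disk is always determined by at most three of the input points on its boundary.
The minimum enclosing circle is determined by three boundary points: (-5, -2), (2, 1), (1, 3).
Their circumcentre is (-63/34, 11/34) with r² = 8845/578.
The farthest remaining point (1, -1) is at distance² 5717/578 ≤ 8845/578.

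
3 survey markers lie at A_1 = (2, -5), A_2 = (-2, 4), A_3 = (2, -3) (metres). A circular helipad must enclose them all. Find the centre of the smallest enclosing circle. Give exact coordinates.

Side lengths²: A_1A_2² = 97, A_1A_3² = 4, A_2A_3² = 65.
Since A_1A_2² = 97 ≥ 65 + 4 = 69, the angle opposite A_1A_2 is not acute, so the smallest enclosing circle has A_1A_2 as diameter.
Centre = midpoint of A_1A_2 = (0, -0.5), r² = 97/4 = 24.25.
Centre = (0, -0.5).

(0, -0.5)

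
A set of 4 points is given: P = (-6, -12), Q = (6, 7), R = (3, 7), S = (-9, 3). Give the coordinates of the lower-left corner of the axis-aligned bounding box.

(-9, -12)

x-range [-9, 6], y-range [-12, 7].
The lower-left corner is (-9, -12).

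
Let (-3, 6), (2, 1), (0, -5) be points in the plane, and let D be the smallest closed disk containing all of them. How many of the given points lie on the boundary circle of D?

2

Call the three points A, B, C in the order given.
Side lengths²: AB² = 50, AC² = 130, BC² = 40.
Since AC² = 130 ≥ 50 + 40 = 90, the angle opposite AC is not acute, so the smallest enclosing circle has AC as diameter.
Centre = midpoint of AC = (-1.5, 0.5), r² = 130/4 = 32.5.
The points at distance exactly r from the centre are (-3, 6), (0, -5) — 2 points.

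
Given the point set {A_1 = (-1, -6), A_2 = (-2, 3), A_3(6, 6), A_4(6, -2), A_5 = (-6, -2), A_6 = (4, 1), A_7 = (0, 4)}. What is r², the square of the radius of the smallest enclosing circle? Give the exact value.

102869/1936

By Welzl's lemma the MEC is supported by two points (diametrically opposite) or three points (on a circumcircle).
The minimum enclosing circle is determined by three boundary points: A_1, A_3, A_5.
Their circumcentre is (13/22, 49/44) with r² = 102869/1936.
The farthest remaining point A_4 is at distance² 75413/1936 ≤ 102869/1936.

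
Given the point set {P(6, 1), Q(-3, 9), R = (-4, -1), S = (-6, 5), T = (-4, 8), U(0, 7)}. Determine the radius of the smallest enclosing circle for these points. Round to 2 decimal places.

6.35

By Welzl's lemma the MEC is supported by two points (diametrically opposite) or three points (on a circumcircle).
The minimum enclosing circle is determined by three boundary points: P, Q, S.
Their circumcentre is (1/6, 3.5) with r² = 725/18.
The farthest remaining point R is at distance² 677/18 ≤ 725/18.
r = √(725/18) ≈ 6.35.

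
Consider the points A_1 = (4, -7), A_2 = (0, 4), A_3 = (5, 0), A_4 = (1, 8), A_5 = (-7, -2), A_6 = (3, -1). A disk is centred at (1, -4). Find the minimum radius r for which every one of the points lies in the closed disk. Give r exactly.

12

The required radius is the distance from (1, -4) to the farthest point.
Squared distances: 18, 65, 32, 144, 68, 13.
Maximum is 144, attained at A_4.
r = √144 = 12.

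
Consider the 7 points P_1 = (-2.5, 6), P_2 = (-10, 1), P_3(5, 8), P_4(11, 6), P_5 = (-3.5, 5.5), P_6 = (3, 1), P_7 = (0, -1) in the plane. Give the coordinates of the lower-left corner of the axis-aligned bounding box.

x-range [-10, 11], y-range [-1, 8].
The lower-left corner is (-10, -1).

(-10, -1)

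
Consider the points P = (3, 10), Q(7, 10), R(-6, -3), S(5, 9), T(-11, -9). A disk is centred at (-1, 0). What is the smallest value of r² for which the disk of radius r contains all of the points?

The required radius is the distance from (-1, 0) to the farthest point.
Squared distances: 116, 164, 34, 117, 181.
Maximum is 181, attained at T.

181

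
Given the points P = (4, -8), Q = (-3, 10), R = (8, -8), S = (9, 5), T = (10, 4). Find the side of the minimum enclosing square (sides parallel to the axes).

The bounding box has width 13 and height 18.
An axis-aligned square enclosing the set must have side ≥ max(width, height).
So the minimum side is max(13, 18) = 18.

18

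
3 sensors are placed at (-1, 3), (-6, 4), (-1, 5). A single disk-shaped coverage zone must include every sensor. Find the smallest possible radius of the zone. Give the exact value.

Call the three points A, B, C in the order given.
Side lengths²: AB² = 26, AC² = 4, BC² = 26.
Since BC² = 26 < 26 + 4 = 30, the triangle is acute, so the smallest enclosing circle is the circumcircle.
Circumcentre = (-3.4, 4), r² = 6.76.
r = √(6.76) = 2.6.

2.6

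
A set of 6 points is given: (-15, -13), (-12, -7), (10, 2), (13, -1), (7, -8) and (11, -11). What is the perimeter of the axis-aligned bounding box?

Width = max x − min x = 13 − (-15) = 28.
Height = max y − min y = 2 − (-13) = 15.
Perimeter = 2(28 + 15) = 86.

86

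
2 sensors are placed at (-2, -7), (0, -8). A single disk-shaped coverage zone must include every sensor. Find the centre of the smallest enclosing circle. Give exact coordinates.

(-1, -7.5)

The smallest circle enclosing two points has them as diameter endpoints.
Centre = midpoint = (-1, -7.5); r² = |(-2, -7)−(0, -8)|²/4 = 5/4 = 1.25.
Centre = (-1, -7.5).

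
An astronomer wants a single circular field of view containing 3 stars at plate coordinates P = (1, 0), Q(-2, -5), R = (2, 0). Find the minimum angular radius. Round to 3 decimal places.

3.202

Side lengths²: PQ² = 34, PR² = 1, QR² = 41.
Since QR² = 41 ≥ 34 + 1 = 35, the angle opposite QR is not acute, so the smallest enclosing circle has QR as diameter.
Centre = midpoint of QR = (0, -2.5), r² = 41/4 = 10.25.
r = √(10.25) ≈ 3.202.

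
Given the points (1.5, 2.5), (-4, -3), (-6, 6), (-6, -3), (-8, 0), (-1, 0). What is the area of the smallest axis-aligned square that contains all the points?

90.25

The bounding box has width 9.5 and height 9.
An axis-aligned square enclosing the set must have side ≥ max(width, height).
So the minimum side is max(9.5, 9) = 9.5.
Area = 9.5² = 90.25.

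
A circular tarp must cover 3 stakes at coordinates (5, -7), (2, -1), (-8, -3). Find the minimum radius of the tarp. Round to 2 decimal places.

6.80

Call the three points A, B, C in the order given.
Side lengths²: AB² = 45, AC² = 185, BC² = 104.
Since AC² = 185 ≥ 104 + 45 = 149, the angle opposite AC is not acute, so the smallest enclosing circle has AC as diameter.
Centre = midpoint of AC = (-1.5, -5), r² = 185/4 = 46.25.
r = √(46.25) ≈ 6.80.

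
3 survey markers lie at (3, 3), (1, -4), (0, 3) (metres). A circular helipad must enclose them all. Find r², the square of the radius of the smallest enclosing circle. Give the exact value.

Call the three points A, B, C in the order given.
Side lengths²: AB² = 53, AC² = 9, BC² = 50.
Since AB² = 53 < 50 + 9 = 59, the triangle is acute, so the smallest enclosing circle is the circumcircle.
Circumcentre = (1.5, -5/14), r² = 1325/98.

1325/98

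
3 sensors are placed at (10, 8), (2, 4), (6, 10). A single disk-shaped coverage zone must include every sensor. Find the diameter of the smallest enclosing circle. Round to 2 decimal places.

8.94

Call the three points A, B, C in the order given.
Side lengths²: AB² = 80, AC² = 20, BC² = 52.
Since AB² = 80 ≥ 52 + 20 = 72, the angle opposite AB is not acute, so the smallest enclosing circle has AB as diameter.
Centre = midpoint of AB = (6, 6), r² = 80/4 = 20.
Diameter = 2r = 2√20 ≈ 8.94.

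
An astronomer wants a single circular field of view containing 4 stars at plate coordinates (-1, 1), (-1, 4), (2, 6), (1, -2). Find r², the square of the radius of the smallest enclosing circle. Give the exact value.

A smallest enclosing disk is always determined by at most three of the input points on its boundary.
The farthest pair is (2, 6)–(1, -2) with squared distance 65. The circle on this segment as diameter has centre (1.5, 2) and r² = 65/4 = 16.25.
Check (-1, 1): distance² to centre = 7.25 ≤ 16.25, so it lies inside.
All remaining points lie in this disk, and no smaller disk contains both endpoints, so this is the minimum enclosing circle.

16.25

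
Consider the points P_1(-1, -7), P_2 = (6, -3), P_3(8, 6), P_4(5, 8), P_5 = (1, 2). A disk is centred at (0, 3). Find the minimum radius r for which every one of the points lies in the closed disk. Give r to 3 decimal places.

10.050

The required radius is the distance from (0, 3) to the farthest point.
Squared distances: 101, 72, 73, 50, 2.
Maximum is 101, attained at P_1.
r = √101 ≈ 10.050.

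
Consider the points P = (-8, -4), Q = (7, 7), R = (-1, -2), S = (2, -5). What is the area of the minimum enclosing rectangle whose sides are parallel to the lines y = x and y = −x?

In coordinates u = x + y, v = x − y the rectangle is axis-aligned; the map (x,y)→(u,v) scales areas by 2.
u-values: -12, 14, -3, -3; range = 14 − (-12) = 26.
v-values: -4, 0, 1, 7; range = 7 − (-4) = 11.
Area = (26 × 11) / 2 = 143.

143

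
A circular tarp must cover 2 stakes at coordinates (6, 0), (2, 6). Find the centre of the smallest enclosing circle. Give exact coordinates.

The smallest circle enclosing two points has them as diameter endpoints.
Centre = midpoint = (4, 3); r² = |(6, 0)−(2, 6)|²/4 = 52/4 = 13.
Centre = (4, 3).

(4, 3)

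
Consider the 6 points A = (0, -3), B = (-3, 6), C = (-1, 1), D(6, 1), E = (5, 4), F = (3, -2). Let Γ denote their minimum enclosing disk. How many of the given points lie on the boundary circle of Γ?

3

By Welzl's lemma the MEC is supported by two points (diametrically opposite) or three points (on a circumcircle).
The minimum enclosing circle is determined by three boundary points: A, B, D.
Their circumcentre is (9/11, 25/11) with r² = 3445/121.
The farthest remaining point F is at distance² 2785/121 ≤ 3445/121.
The points at distance exactly r from the centre are A, B, D — 3 points.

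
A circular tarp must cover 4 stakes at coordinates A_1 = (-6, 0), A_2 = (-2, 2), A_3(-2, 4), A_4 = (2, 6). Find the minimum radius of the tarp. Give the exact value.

The minimum enclosing circle of a finite set is fixed by two of the points (as a diameter) or three (as a circumcircle).
The farthest pair is A_1–A_4 with squared distance 100. The circle on this segment as diameter has centre (-2, 3) and r² = 100/4 = 25.
Check A_2: distance² to centre = 1 ≤ 25, so it lies inside.
All remaining points lie in this disk, and no smaller disk contains both endpoints, so this is the minimum enclosing circle.
r = √25 = 5.

5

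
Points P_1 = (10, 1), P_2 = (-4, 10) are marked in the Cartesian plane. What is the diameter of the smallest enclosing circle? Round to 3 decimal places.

The smallest circle enclosing two points has them as diameter endpoints.
Centre = midpoint = (3, 5.5); r² = |P_1P_2|²/4 = 277/4 = 69.25.
Diameter = 2r = 2√(69.25) ≈ 16.643.

16.643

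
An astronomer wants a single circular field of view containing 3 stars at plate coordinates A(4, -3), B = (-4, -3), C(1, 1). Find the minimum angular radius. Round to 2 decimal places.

4.00

Side lengths²: AB² = 64, AC² = 25, BC² = 41.
Since AB² = 64 < 41 + 25 = 66, the triangle is acute, so the smallest enclosing circle is the circumcircle.
Circumcentre = (0, -2.875), r² = 16.015625.
r = √(16.015625) ≈ 4.00.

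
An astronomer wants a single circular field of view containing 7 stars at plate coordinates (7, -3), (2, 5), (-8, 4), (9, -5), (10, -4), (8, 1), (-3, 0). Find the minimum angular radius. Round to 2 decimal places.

9.85

By Welzl's lemma the MEC is supported by two points (diametrically opposite) or three points (on a circumcircle).
The farthest pair is (-8, 4)–(10, -4) with squared distance 388. The circle on this segment as diameter has centre (1, 0) and r² = 388/4 = 97.
Check (7, -3): distance² to centre = 45 ≤ 97, so it lies inside.
All remaining points lie in this disk, and no smaller disk contains both endpoints, so this is the minimum enclosing circle.
r = √97 ≈ 9.85.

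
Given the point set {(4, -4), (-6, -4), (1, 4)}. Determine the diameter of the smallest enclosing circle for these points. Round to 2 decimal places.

Call the three points A, B, C in the order given.
Side lengths²: AB² = 100, AC² = 73, BC² = 113.
Since BC² = 113 < 100 + 73 = 173, the triangle is acute, so the smallest enclosing circle is the circumcircle.
Circumcentre = (-1, -1.3125), r² = 32.22265625.
Diameter = 2r = 2√(32.22265625) ≈ 11.35.

11.35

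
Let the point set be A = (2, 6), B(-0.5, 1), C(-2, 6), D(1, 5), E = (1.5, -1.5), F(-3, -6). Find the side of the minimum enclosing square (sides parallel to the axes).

12

The bounding box has width 5 and height 12.
An axis-aligned square enclosing the set must have side ≥ max(width, height).
So the minimum side is max(5, 12) = 12.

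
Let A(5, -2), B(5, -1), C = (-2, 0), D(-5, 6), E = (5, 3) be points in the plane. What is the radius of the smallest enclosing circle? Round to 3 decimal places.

6.403

A smallest enclosing disk is always determined by at most three of the input points on its boundary.
The farthest pair is A–D with squared distance 164. The circle on this segment as diameter has centre (0, 2) and r² = 164/4 = 41.
Check B: distance² to centre = 34 ≤ 41, so it lies inside.
All remaining points lie in this disk, and no smaller disk contains both endpoints, so this is the minimum enclosing circle.
r = √41 ≈ 6.403.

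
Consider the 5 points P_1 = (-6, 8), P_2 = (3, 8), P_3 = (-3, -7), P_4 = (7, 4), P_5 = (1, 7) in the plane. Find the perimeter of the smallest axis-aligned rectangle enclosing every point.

Width = max x − min x = 7 − (-6) = 13.
Height = max y − min y = 8 − (-7) = 15.
Perimeter = 2(13 + 15) = 56.

56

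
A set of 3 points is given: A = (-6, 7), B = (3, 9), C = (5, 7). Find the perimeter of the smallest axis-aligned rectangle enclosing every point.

Width = max x − min x = 5 − (-6) = 11.
Height = max y − min y = 9 − 7 = 2.
Perimeter = 2(11 + 2) = 26.

26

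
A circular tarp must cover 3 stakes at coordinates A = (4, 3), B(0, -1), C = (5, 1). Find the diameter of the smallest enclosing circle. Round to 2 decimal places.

5.68

Side lengths²: AB² = 32, AC² = 5, BC² = 29.
Since AB² = 32 < 29 + 5 = 34, the triangle is acute, so the smallest enclosing circle is the circumcircle.
Circumcentre = (13/6, 5/6), r² = 145/18.
Diameter = 2r = 2√(145/18) ≈ 5.68.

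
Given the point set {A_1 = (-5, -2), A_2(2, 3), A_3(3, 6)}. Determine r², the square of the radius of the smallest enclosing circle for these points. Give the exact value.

32

Side lengths²: A_1A_2² = 74, A_1A_3² = 128, A_2A_3² = 10.
Since A_1A_3² = 128 ≥ 74 + 10 = 84, the angle opposite A_1A_3 is not acute, so the smallest enclosing circle has A_1A_3 as diameter.
Centre = midpoint of A_1A_3 = (-1, 2), r² = 128/4 = 32.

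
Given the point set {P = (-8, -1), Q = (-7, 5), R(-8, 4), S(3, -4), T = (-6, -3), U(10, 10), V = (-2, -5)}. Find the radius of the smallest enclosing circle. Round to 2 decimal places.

A smallest enclosing disk is always determined by at most three of the input points on its boundary.
The farthest pair is P–U with squared distance 445. The circle on this segment as diameter has centre (1, 4.5) and r² = 445/4 = 111.25.
Check Q: distance² to centre = 64.25 ≤ 111.25, so it lies inside.
All remaining points lie in this disk, and no smaller disk contains both endpoints, so this is the minimum enclosing circle.
r = √(111.25) ≈ 10.55.

10.55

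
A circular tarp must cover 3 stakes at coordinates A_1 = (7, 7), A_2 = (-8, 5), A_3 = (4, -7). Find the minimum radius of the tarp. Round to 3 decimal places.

9.012

Side lengths²: A_1A_2² = 229, A_1A_3² = 205, A_2A_3² = 288.
Since A_2A_3² = 288 < 229 + 205 = 434, the triangle is acute, so the smallest enclosing circle is the circumcircle.
Circumcentre = (5/34, 39/34), r² = 46945/578.
r = √(46945/578) ≈ 9.012.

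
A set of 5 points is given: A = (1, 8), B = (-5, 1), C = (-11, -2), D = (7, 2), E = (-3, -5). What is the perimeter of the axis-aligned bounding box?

62

Width = max x − min x = 7 − (-11) = 18.
Height = max y − min y = 8 − (-5) = 13.
Perimeter = 2(18 + 13) = 62.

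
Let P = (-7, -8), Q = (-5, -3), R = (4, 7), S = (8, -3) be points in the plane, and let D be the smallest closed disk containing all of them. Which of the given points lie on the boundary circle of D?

The minimum enclosing circle is determined by three boundary points: P, R, S.
Their circumcentre is (-18/17, -14/17) with r² = 25085/289.
The farthest remaining point Q is at distance² 5858/289 ≤ 25085/289.
The points at distance exactly r from the centre are P, R, S — 3 points.

P, R, S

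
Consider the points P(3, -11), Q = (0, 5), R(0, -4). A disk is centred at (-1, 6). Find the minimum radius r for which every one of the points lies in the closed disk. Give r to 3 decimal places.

The required radius is the distance from (-1, 6) to the farthest point.
Squared distances: 305, 2, 101.
Maximum is 305, attained at P.
r = √305 ≈ 17.464.

17.464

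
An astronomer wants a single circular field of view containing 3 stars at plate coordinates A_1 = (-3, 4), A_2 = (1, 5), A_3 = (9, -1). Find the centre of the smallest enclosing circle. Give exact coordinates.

Side lengths²: A_1A_2² = 17, A_1A_3² = 169, A_2A_3² = 100.
Since A_1A_3² = 169 ≥ 100 + 17 = 117, the angle opposite A_1A_3 is not acute, so the smallest enclosing circle has A_1A_3 as diameter.
Centre = midpoint of A_1A_3 = (3, 1.5), r² = 169/4 = 42.25.
Centre = (3, 1.5).

(3, 1.5)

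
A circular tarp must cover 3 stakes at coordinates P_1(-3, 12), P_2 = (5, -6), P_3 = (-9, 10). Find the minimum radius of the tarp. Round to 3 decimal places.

Side lengths²: P_1P_2² = 388, P_1P_3² = 40, P_2P_3² = 452.
Since P_2P_3² = 452 ≥ 388 + 40 = 428, the angle opposite P_2P_3 is not acute, so the smallest enclosing circle has P_2P_3 as diameter.
Centre = midpoint of P_2P_3 = (-2, 2), r² = 452/4 = 113.
r = √113 ≈ 10.630.

10.630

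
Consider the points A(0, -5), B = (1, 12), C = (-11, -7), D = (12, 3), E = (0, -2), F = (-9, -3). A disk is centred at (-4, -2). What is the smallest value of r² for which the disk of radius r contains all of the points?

The required radius is the distance from (-4, -2) to the farthest point.
Squared distances: 25, 221, 74, 281, 16, 26.
Maximum is 281, attained at D.

281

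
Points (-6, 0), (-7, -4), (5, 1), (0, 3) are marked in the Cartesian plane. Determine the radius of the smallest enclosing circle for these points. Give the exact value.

6.5

The minimum enclosing circle of a finite set is fixed by two of the points (as a diameter) or three (as a circumcircle).
The farthest pair is (-7, -4)–(5, 1) with squared distance 169. The circle on this segment as diameter has centre (-1, -1.5) and r² = 169/4 = 42.25.
Check (-6, 0): distance² to centre = 27.25 ≤ 42.25, so it lies inside.
All remaining points lie in this disk, and no smaller disk contains both endpoints, so this is the minimum enclosing circle.
r = √(42.25) = 6.5.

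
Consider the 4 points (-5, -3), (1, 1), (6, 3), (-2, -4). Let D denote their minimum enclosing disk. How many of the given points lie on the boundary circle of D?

The farthest pair is (-5, -3)–(6, 3) with squared distance 157. The circle on this segment as diameter has centre (0.5, 0) and r² = 157/4 = 39.25.
Check (1, 1): distance² to centre = 1.25 ≤ 39.25, so it lies inside.
All remaining points lie in this disk, and no smaller disk contains both endpoints, so this is the minimum enclosing circle.
The points at distance exactly r from the centre are (-5, -3), (6, 3) — 2 points.

2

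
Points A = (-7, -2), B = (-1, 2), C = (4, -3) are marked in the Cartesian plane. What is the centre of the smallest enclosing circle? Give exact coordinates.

Side lengths²: AB² = 52, AC² = 122, BC² = 50.
Since AC² = 122 ≥ 52 + 50 = 102, the angle opposite AC is not acute, so the smallest enclosing circle has AC as diameter.
Centre = midpoint of AC = (-1.5, -2.5), r² = 122/4 = 30.5.
Centre = (-1.5, -2.5).

(-1.5, -2.5)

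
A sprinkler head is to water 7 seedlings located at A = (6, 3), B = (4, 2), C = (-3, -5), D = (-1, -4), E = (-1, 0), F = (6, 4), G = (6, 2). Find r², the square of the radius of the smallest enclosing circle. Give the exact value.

By Welzl's lemma the MEC is supported by two points (diametrically opposite) or three points (on a circumcircle).
The farthest pair is C–F with squared distance 162. The circle on this segment as diameter has centre (1.5, -0.5) and r² = 162/4 = 40.5.
Check A: distance² to centre = 32.5 ≤ 40.5, so it lies inside.
All remaining points lie in this disk, and no smaller disk contains both endpoints, so this is the minimum enclosing circle.

40.5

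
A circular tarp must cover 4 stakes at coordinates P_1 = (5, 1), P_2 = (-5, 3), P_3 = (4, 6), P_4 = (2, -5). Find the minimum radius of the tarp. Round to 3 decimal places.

6.062

The minimum enclosing circle is determined by three boundary points: P_2, P_3, P_4.
Their circumcentre is (43/62, 57/62) with r² = 70625/1922.
The farthest remaining point P_1 is at distance² 35657/1922 ≤ 70625/1922.
r = √(70625/1922) ≈ 6.062.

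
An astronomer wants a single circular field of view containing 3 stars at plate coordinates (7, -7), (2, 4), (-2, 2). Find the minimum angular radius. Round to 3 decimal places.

6.368

Call the three points A, B, C in the order given.
Side lengths²: AB² = 146, AC² = 162, BC² = 20.
Since AC² = 162 < 146 + 20 = 166, the triangle is acute, so the smallest enclosing circle is the circumcircle.
Circumcentre = (8/3, -7/3), r² = 365/9.
r = √(365/9) ≈ 6.368.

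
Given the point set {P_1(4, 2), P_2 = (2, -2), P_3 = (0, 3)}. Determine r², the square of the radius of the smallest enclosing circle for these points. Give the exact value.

2465/324

Side lengths²: P_1P_2² = 20, P_1P_3² = 17, P_2P_3² = 29.
Since P_2P_3² = 29 < 20 + 17 = 37, the triangle is acute, so the smallest enclosing circle is the circumcircle.
Circumcentre = (14/9, 13/18), r² = 2465/324.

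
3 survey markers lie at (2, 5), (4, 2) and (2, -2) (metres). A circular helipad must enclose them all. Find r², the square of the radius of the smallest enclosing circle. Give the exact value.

Call the three points A, B, C in the order given.
Side lengths²: AB² = 13, AC² = 49, BC² = 20.
Since AC² = 49 ≥ 20 + 13 = 33, the angle opposite AC is not acute, so the smallest enclosing circle has AC as diameter.
Centre = midpoint of AC = (2, 1.5), r² = 49/4 = 12.25.

12.25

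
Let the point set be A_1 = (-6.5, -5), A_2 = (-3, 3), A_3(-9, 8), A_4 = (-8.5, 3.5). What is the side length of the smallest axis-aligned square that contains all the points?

13

The bounding box has width 6 and height 13.
An axis-aligned square enclosing the set must have side ≥ max(width, height).
So the minimum side is max(6, 13) = 13.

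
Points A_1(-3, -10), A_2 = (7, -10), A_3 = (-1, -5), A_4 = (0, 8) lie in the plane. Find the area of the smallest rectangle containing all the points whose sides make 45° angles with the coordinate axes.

262.5

In coordinates u = x + y, v = x − y the rectangle is axis-aligned; the map (x,y)→(u,v) scales areas by 2.
u-values: -13, -3, -6, 8; range = 8 − (-13) = 21.
v-values: 7, 17, 4, -8; range = 17 − (-8) = 25.
Area = (21 × 25) / 2 = 262.5.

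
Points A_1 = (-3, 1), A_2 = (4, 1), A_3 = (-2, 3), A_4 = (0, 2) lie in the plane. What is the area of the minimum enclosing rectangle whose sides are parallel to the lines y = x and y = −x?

28

In coordinates u = x + y, v = x − y the rectangle is axis-aligned; the map (x,y)→(u,v) scales areas by 2.
u-values: -2, 5, 1, 2; range = 5 − (-2) = 7.
v-values: -4, 3, -5, -2; range = 3 − (-5) = 8.
Area = (7 × 8) / 2 = 28.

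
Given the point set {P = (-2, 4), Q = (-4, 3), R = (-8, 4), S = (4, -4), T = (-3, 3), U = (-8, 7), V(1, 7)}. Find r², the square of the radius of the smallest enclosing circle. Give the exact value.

66.25

The minimum enclosing circle of a finite set is fixed by two of the points (as a diameter) or three (as a circumcircle).
The farthest pair is S–U with squared distance 265. The circle on this segment as diameter has centre (-2, 1.5) and r² = 265/4 = 66.25.
Check P: distance² to centre = 6.25 ≤ 66.25, so it lies inside.
All remaining points lie in this disk, and no smaller disk contains both endpoints, so this is the minimum enclosing circle.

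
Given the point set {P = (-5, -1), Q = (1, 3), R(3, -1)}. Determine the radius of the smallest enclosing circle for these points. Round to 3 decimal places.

Side lengths²: PQ² = 52, PR² = 64, QR² = 20.
Since PR² = 64 < 52 + 20 = 72, the triangle is acute, so the smallest enclosing circle is the circumcircle.
Circumcentre = (-1, -0.5), r² = 16.25.
r = √(16.25) ≈ 4.031.

4.031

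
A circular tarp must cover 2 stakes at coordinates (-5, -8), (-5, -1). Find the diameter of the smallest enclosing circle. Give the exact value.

7

The smallest circle enclosing two points has them as diameter endpoints.
Centre = midpoint = (-5, -4.5); r² = |(-5, -8)−(-5, -1)|²/4 = 49/4 = 12.25.
Diameter = 2r = 2√(12.25) = 7.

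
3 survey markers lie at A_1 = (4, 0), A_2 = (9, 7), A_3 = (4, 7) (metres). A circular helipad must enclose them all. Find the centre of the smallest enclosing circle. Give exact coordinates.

(6.5, 3.5)

Side lengths²: A_1A_2² = 74, A_1A_3² = 49, A_2A_3² = 25.
Since A_1A_2² = 74 ≥ 49 + 25 = 74, the angle opposite A_1A_2 is not acute, so the smallest enclosing circle has A_1A_2 as diameter.
Centre = midpoint of A_1A_2 = (6.5, 3.5), r² = 74/4 = 18.5.
Centre = (6.5, 3.5).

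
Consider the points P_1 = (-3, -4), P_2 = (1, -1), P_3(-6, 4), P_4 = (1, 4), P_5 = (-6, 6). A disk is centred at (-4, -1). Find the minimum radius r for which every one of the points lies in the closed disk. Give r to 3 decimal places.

The required radius is the distance from (-4, -1) to the farthest point.
Squared distances: 10, 25, 29, 50, 53.
Maximum is 53, attained at P_5.
r = √53 ≈ 7.280.

7.280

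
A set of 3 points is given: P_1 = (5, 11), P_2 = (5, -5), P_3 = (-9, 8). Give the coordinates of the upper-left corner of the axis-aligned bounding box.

(-9, 11)

x-range [-9, 5], y-range [-5, 11].
The upper-left corner is (-9, 11).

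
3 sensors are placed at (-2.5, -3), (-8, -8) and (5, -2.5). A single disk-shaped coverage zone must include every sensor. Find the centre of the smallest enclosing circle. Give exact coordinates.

(-1.5, -5.25)

Call the three points A, B, C in the order given.
Side lengths²: AB² = 55.25, AC² = 56.5, BC² = 199.25.
Since BC² = 199.25 ≥ 56.5 + 55.25 = 111.75, the angle opposite BC is not acute, so the smallest enclosing circle has BC as diameter.
Centre = midpoint of BC = (-1.5, -5.25), r² = 199.25/4 = 49.8125.
Centre = (-1.5, -5.25).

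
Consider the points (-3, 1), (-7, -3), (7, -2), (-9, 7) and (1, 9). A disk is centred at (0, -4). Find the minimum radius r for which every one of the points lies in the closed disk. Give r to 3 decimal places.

The required radius is the distance from (0, -4) to the farthest point.
Squared distances: 34, 50, 53, 202, 170.
Maximum is 202, attained at (-9, 7).
r = √202 ≈ 14.213.

14.213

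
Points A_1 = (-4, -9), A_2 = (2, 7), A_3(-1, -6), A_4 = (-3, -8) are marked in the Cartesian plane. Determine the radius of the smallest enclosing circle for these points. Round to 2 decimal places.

8.54

A smallest enclosing disk is always determined by at most three of the input points on its boundary.
The farthest pair is A_1–A_2 with squared distance 292. The circle on this segment as diameter has centre (-1, -1) and r² = 292/4 = 73.
Check A_3: distance² to centre = 25 ≤ 73, so it lies inside.
All remaining points lie in this disk, and no smaller disk contains both endpoints, so this is the minimum enclosing circle.
r = √73 ≈ 8.54.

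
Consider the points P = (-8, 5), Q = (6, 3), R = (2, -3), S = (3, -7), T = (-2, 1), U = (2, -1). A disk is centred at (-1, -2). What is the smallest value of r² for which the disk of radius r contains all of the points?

98

The required radius is the distance from (-1, -2) to the farthest point.
Squared distances: 98, 74, 10, 41, 10, 10.
Maximum is 98, attained at P.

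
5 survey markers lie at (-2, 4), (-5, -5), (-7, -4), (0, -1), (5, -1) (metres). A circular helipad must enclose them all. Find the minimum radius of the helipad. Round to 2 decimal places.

The minimum enclosing circle of a finite set is fixed by two of the points (as a diameter) or three (as a circumcircle).
The minimum enclosing circle is determined by three boundary points: (-2, 4), (-7, -4), (5, -1).
Their circumcentre is (-59/54, -115/54) with r² = 55981/1458.
The farthest remaining point (-5, -5) is at distance² 34273/1458 ≤ 55981/1458.
r = √(55981/1458) ≈ 6.20.

6.20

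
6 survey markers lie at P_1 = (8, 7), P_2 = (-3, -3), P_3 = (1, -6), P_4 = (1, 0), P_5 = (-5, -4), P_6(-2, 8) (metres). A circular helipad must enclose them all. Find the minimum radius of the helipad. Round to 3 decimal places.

The farthest pair is P_1–P_5 with squared distance 290. The circle on this segment as diameter has centre (1.5, 1.5) and r² = 290/4 = 72.5.
Check P_2: distance² to centre = 40.5 ≤ 72.5, so it lies inside.
All remaining points lie in this disk, and no smaller disk contains both endpoints, so this is the minimum enclosing circle.
r = √(72.5) ≈ 8.515.

8.515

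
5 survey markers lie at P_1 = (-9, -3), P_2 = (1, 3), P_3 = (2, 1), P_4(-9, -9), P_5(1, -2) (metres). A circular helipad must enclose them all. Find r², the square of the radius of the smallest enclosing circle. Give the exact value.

A smallest enclosing disk is always determined by at most three of the input points on its boundary.
The farthest pair is P_2–P_4 with squared distance 244. The circle on this segment as diameter has centre (-4, -3) and r² = 244/4 = 61.
Check P_1: distance² to centre = 25 ≤ 61, so it lies inside.
All remaining points lie in this disk, and no smaller disk contains both endpoints, so this is the minimum enclosing circle.

61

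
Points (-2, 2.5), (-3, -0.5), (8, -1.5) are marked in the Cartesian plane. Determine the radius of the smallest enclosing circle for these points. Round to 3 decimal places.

Call the three points A, B, C in the order given.
Side lengths²: AB² = 10, AC² = 116, BC² = 122.
Since BC² = 122 < 116 + 10 = 126, the triangle is acute, so the smallest enclosing circle is the circumcircle.
Circumcentre = (43/17, -23/34), r² = 8845/289.
r = √(8845/289) ≈ 5.532.

5.532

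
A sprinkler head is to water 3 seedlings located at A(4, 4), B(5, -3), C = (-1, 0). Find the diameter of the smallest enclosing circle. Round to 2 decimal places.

7.79

Side lengths²: AB² = 50, AC² = 41, BC² = 45.
Since AB² = 50 < 45 + 41 = 86, the triangle is acute, so the smallest enclosing circle is the circumcircle.
Circumcentre = (75/26, 7/26), r² = 5125/338.
Diameter = 2r = 2√(5125/338) ≈ 7.79.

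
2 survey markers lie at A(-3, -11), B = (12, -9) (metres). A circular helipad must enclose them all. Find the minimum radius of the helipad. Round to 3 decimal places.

The smallest circle enclosing two points has them as diameter endpoints.
Centre = midpoint = (4.5, -10); r² = |AB|²/4 = 229/4 = 57.25.
r = √(57.25) ≈ 7.566.

7.566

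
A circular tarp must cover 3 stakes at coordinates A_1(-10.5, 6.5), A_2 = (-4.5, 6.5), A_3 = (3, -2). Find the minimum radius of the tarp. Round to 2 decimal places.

7.98

Side lengths²: A_1A_2² = 36, A_1A_3² = 254.5, A_2A_3² = 128.5.
Since A_1A_3² = 254.5 ≥ 128.5 + 36 = 164.5, the angle opposite A_1A_3 is not acute, so the smallest enclosing circle has A_1A_3 as diameter.
Centre = midpoint of A_1A_3 = (-3.75, 2.25), r² = 254.5/4 = 63.625.
r = √(63.625) ≈ 7.98.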